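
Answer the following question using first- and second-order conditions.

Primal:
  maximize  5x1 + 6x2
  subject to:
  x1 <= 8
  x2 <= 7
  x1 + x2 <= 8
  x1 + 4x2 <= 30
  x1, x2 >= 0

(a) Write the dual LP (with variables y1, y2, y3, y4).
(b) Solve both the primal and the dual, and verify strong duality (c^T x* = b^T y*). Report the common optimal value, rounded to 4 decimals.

The standard primal-dual pair for 'max c^T x s.t. A x <= b, x >= 0' is:
  Dual:  min b^T y  s.t.  A^T y >= c,  y >= 0.

So the dual LP is:
  minimize  8y1 + 7y2 + 8y3 + 30y4
  subject to:
    y1 + y3 + y4 >= 5
    y2 + y3 + 4y4 >= 6
    y1, y2, y3, y4 >= 0

Solving the primal: x* = (1, 7).
  primal value c^T x* = 47.
Solving the dual: y* = (0, 1, 5, 0).
  dual value b^T y* = 47.
Strong duality: c^T x* = b^T y*. Confirmed.

47


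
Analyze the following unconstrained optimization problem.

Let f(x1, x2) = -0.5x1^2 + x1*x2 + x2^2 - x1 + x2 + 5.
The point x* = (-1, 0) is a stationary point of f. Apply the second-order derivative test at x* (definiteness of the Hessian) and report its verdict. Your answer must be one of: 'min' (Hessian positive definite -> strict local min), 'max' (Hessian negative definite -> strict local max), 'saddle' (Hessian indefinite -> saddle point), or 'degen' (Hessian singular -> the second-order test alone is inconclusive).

Compute the Hessian H = grad^2 f:
  H = [[-1, 1], [1, 2]]
Verify stationarity: grad f(x*) = H x* + g = (0, 0).
Eigenvalues of H: -1.3028, 2.3028.
Eigenvalues have mixed signs, so H is indefinite -> x* is a saddle point.

saddle


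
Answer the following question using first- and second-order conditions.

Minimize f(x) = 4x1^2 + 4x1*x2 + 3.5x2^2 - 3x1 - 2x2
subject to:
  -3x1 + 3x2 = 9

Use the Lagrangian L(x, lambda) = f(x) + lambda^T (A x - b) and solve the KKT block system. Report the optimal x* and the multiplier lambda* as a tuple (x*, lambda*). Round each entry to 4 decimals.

Form the Lagrangian:
  L(x, lambda) = (1/2) x^T Q x + c^T x + lambda^T (A x - b)
Stationarity (grad_x L = 0): Q x + c + A^T lambda = 0.
Primal feasibility: A x = b.

This gives the KKT block system:
  [ Q   A^T ] [ x     ]   [-c ]
  [ A    0  ] [ lambda ] = [ b ]

Solving the linear system:
  x*      = (-1.2174, 1.7826)
  lambda* = (-1.8696)
  f(x*)   = 8.4565

x* = (-1.2174, 1.7826), lambda* = (-1.8696)


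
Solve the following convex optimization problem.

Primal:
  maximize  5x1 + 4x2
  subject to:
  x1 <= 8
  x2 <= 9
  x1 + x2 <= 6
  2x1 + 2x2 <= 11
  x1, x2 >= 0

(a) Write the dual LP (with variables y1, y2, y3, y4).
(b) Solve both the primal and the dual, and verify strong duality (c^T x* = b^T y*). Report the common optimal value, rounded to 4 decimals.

The standard primal-dual pair for 'max c^T x s.t. A x <= b, x >= 0' is:
  Dual:  min b^T y  s.t.  A^T y >= c,  y >= 0.

So the dual LP is:
  minimize  8y1 + 9y2 + 6y3 + 11y4
  subject to:
    y1 + y3 + 2y4 >= 5
    y2 + y3 + 2y4 >= 4
    y1, y2, y3, y4 >= 0

Solving the primal: x* = (5.5, 0).
  primal value c^T x* = 27.5.
Solving the dual: y* = (0, 0, 0, 2.5).
  dual value b^T y* = 27.5.
Strong duality: c^T x* = b^T y*. Confirmed.

27.5


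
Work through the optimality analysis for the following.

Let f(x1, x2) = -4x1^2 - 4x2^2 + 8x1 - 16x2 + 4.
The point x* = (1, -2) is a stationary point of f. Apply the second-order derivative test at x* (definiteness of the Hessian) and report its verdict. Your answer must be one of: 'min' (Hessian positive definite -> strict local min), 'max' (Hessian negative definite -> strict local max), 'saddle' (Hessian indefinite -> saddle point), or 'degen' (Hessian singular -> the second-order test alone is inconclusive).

Compute the Hessian H = grad^2 f:
  H = [[-8, 0], [0, -8]]
Verify stationarity: grad f(x*) = H x* + g = (0, 0).
Eigenvalues of H: -8, -8.
Both eigenvalues < 0, so H is negative definite -> x* is a strict local max.

max


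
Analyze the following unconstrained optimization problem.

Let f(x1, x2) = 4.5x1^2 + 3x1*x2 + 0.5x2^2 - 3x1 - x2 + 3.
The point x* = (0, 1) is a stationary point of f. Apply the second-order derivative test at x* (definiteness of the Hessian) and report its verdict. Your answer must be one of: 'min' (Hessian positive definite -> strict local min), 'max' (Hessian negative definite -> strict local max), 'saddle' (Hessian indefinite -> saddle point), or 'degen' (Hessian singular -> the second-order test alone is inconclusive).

Compute the Hessian H = grad^2 f:
  H = [[9, 3], [3, 1]]
Verify stationarity: grad f(x*) = H x* + g = (0, 0).
Eigenvalues of H: 0, 10.
H has a zero eigenvalue (singular; positive semidefinite but not definite), so H is neither positive definite, negative definite, nor indefinite. The second-order test alone is inconclusive -> degen.
(Indeed, f is constant along the null direction of H through x*, so x* is not a strict local extremum.)

degen


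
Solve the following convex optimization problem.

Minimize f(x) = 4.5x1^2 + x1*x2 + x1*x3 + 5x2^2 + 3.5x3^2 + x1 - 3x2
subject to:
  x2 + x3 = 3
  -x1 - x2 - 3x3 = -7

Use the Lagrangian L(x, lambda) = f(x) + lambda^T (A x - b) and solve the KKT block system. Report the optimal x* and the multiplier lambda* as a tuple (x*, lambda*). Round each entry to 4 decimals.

Form the Lagrangian:
  L(x, lambda) = (1/2) x^T Q x + c^T x + lambda^T (A x - b)
Stationarity (grad_x L = 0): Q x + c + A^T lambda = 0.
Primal feasibility: A x = b.

This gives the KKT block system:
  [ Q   A^T ] [ x     ]   [-c ]
  [ A    0  ] [ lambda ] = [ b ]

Solving the linear system:
  x*      = (-0.0377, 0.9811, 2.0189)
  lambda* = (-3.1132, 3.6604)
  f(x*)   = 15.9906

x* = (-0.0377, 0.9811, 2.0189), lambda* = (-3.1132, 3.6604)


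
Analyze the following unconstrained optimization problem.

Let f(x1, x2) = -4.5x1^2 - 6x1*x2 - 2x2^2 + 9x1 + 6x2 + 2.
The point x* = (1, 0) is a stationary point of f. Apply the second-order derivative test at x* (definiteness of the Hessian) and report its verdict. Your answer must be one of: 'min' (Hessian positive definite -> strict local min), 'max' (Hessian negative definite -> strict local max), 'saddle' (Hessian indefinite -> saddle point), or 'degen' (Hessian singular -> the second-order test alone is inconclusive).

Compute the Hessian H = grad^2 f:
  H = [[-9, -6], [-6, -4]]
Verify stationarity: grad f(x*) = H x* + g = (0, 0).
Eigenvalues of H: -13, 0.
H has a zero eigenvalue (singular; negative semidefinite but not definite), so H is neither positive definite, negative definite, nor indefinite. The second-order test alone is inconclusive -> degen.
(Indeed, f is constant along the null direction of H through x*, so x* is not a strict local extremum.)

degen


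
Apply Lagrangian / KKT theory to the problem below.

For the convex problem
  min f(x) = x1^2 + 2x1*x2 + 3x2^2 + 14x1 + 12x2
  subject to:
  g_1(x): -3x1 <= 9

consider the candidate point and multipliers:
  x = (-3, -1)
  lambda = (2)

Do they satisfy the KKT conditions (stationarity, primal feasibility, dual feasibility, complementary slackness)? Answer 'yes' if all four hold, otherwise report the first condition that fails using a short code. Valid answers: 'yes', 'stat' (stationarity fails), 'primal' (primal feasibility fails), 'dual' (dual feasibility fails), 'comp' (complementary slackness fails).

Gradient of f: grad f(x) = Q x + c = (6, 0)
Constraint values g_i(x) = a_i^T x - b_i:
  g_1((-3, -1)) = 0
Stationarity residual: grad f(x) + sum_i lambda_i a_i = (0, 0)
  -> stationarity OK
Primal feasibility (all g_i <= 0): OK
Dual feasibility (all lambda_i >= 0): OK
Complementary slackness (lambda_i * g_i(x) = 0 for all i): OK

Verdict: yes, KKT holds.

yes


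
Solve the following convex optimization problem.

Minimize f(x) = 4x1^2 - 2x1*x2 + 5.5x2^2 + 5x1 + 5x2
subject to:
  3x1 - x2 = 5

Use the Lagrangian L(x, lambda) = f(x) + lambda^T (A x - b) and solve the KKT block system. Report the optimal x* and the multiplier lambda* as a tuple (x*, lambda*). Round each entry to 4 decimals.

Form the Lagrangian:
  L(x, lambda) = (1/2) x^T Q x + c^T x + lambda^T (A x - b)
Stationarity (grad_x L = 0): Q x + c + A^T lambda = 0.
Primal feasibility: A x = b.

This gives the KKT block system:
  [ Q   A^T ] [ x     ]   [-c ]
  [ A    0  ] [ lambda ] = [ b ]

Solving the linear system:
  x*      = (1.4211, -0.7368)
  lambda* = (-5.9474)
  f(x*)   = 16.5789

x* = (1.4211, -0.7368), lambda* = (-5.9474)


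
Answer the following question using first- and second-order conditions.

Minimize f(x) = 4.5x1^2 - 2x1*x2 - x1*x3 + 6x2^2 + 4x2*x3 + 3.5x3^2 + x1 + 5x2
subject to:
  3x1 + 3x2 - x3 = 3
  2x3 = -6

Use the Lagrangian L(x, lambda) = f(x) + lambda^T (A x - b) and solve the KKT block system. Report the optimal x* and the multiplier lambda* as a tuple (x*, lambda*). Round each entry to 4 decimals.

Form the Lagrangian:
  L(x, lambda) = (1/2) x^T Q x + c^T x + lambda^T (A x - b)
Stationarity (grad_x L = 0): Q x + c + A^T lambda = 0.
Primal feasibility: A x = b.

This gives the KKT block system:
  [ Q   A^T ] [ x     ]   [-c ]
  [ A    0  ] [ lambda ] = [ b ]

Solving the linear system:
  x*      = (-0.44, 0.44, -3)
  lambda* = (0.28, 9.54)
  f(x*)   = 29.08

x* = (-0.44, 0.44, -3), lambda* = (0.28, 9.54)


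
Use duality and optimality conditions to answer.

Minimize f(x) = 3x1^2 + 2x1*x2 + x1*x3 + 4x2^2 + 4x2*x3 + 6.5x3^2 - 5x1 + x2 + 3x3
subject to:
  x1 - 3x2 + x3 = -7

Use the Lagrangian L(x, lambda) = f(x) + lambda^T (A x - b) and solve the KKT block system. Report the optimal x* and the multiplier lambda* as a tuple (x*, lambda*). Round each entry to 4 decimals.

Form the Lagrangian:
  L(x, lambda) = (1/2) x^T Q x + c^T x + lambda^T (A x - b)
Stationarity (grad_x L = 0): Q x + c + A^T lambda = 0.
Primal feasibility: A x = b.

This gives the KKT block system:
  [ Q   A^T ] [ x     ]   [-c ]
  [ A    0  ] [ lambda ] = [ b ]

Solving the linear system:
  x*      = (-0.2443, 1.8907, -1.0836)
  lambda* = (3.7677)
  f(x*)   = 13.1175

x* = (-0.2443, 1.8907, -1.0836), lambda* = (3.7677)


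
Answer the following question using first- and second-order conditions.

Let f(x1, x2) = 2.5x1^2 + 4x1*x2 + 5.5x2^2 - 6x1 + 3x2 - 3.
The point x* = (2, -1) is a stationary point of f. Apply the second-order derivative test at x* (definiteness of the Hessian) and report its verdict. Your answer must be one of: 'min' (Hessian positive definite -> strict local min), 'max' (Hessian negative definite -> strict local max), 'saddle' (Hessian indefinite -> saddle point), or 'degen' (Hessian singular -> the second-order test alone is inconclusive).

Compute the Hessian H = grad^2 f:
  H = [[5, 4], [4, 11]]
Verify stationarity: grad f(x*) = H x* + g = (0, 0).
Eigenvalues of H: 3, 13.
Both eigenvalues > 0, so H is positive definite -> x* is a strict local min.

min


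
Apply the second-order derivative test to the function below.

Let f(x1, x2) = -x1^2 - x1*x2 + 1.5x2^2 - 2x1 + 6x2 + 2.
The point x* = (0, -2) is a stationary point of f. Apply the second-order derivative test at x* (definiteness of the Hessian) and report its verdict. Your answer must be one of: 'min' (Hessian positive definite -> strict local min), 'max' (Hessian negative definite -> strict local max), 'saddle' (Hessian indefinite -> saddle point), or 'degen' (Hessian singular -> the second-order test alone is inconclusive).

Compute the Hessian H = grad^2 f:
  H = [[-2, -1], [-1, 3]]
Verify stationarity: grad f(x*) = H x* + g = (0, 0).
Eigenvalues of H: -2.1926, 3.1926.
Eigenvalues have mixed signs, so H is indefinite -> x* is a saddle point.

saddle


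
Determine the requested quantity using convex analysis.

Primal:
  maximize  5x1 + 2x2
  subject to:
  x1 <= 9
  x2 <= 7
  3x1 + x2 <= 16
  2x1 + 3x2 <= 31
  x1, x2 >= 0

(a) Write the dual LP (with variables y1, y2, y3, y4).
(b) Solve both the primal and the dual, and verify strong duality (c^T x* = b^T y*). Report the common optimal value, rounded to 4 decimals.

The standard primal-dual pair for 'max c^T x s.t. A x <= b, x >= 0' is:
  Dual:  min b^T y  s.t.  A^T y >= c,  y >= 0.

So the dual LP is:
  minimize  9y1 + 7y2 + 16y3 + 31y4
  subject to:
    y1 + 3y3 + 2y4 >= 5
    y2 + y3 + 3y4 >= 2
    y1, y2, y3, y4 >= 0

Solving the primal: x* = (3, 7).
  primal value c^T x* = 29.
Solving the dual: y* = (0, 0.3333, 1.6667, 0).
  dual value b^T y* = 29.
Strong duality: c^T x* = b^T y*. Confirmed.

29


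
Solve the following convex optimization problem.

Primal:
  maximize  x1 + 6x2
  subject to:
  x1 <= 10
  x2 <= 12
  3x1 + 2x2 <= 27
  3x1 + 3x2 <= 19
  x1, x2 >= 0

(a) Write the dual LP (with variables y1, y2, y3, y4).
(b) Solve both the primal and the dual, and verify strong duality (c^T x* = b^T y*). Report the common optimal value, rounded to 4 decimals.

The standard primal-dual pair for 'max c^T x s.t. A x <= b, x >= 0' is:
  Dual:  min b^T y  s.t.  A^T y >= c,  y >= 0.

So the dual LP is:
  minimize  10y1 + 12y2 + 27y3 + 19y4
  subject to:
    y1 + 3y3 + 3y4 >= 1
    y2 + 2y3 + 3y4 >= 6
    y1, y2, y3, y4 >= 0

Solving the primal: x* = (0, 6.3333).
  primal value c^T x* = 38.
Solving the dual: y* = (0, 0, 0, 2).
  dual value b^T y* = 38.
Strong duality: c^T x* = b^T y*. Confirmed.

38


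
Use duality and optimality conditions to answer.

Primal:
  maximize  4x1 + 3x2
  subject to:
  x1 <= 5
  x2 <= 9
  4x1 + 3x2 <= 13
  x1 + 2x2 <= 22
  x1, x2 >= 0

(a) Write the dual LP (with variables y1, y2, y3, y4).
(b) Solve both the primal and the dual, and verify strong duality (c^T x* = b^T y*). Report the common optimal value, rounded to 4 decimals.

The standard primal-dual pair for 'max c^T x s.t. A x <= b, x >= 0' is:
  Dual:  min b^T y  s.t.  A^T y >= c,  y >= 0.

So the dual LP is:
  minimize  5y1 + 9y2 + 13y3 + 22y4
  subject to:
    y1 + 4y3 + y4 >= 4
    y2 + 3y3 + 2y4 >= 3
    y1, y2, y3, y4 >= 0

Solving the primal: x* = (3.25, 0).
  primal value c^T x* = 13.
Solving the dual: y* = (0, 0, 1, 0).
  dual value b^T y* = 13.
Strong duality: c^T x* = b^T y*. Confirmed.

13


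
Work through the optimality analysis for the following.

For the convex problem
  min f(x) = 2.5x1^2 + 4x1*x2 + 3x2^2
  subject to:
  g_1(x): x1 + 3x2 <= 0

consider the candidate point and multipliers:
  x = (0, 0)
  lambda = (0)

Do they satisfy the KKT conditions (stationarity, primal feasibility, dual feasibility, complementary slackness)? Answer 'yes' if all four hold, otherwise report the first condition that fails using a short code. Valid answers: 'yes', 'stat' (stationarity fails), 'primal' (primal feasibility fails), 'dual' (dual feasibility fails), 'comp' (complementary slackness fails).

Gradient of f: grad f(x) = Q x + c = (0, 0)
Constraint values g_i(x) = a_i^T x - b_i:
  g_1((0, 0)) = 0
Stationarity residual: grad f(x) + sum_i lambda_i a_i = (0, 0)
  -> stationarity OK
Primal feasibility (all g_i <= 0): OK
Dual feasibility (all lambda_i >= 0): OK
Complementary slackness (lambda_i * g_i(x) = 0 for all i): OK

Verdict: yes, KKT holds.

yes


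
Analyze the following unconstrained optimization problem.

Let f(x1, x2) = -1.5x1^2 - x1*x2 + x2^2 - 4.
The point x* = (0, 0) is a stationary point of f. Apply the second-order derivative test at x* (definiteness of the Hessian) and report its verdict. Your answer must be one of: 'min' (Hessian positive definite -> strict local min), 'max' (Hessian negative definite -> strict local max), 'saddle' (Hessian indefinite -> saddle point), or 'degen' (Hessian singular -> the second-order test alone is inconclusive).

Compute the Hessian H = grad^2 f:
  H = [[-3, -1], [-1, 2]]
Verify stationarity: grad f(x*) = H x* + g = (0, 0).
Eigenvalues of H: -3.1926, 2.1926.
Eigenvalues have mixed signs, so H is indefinite -> x* is a saddle point.

saddle


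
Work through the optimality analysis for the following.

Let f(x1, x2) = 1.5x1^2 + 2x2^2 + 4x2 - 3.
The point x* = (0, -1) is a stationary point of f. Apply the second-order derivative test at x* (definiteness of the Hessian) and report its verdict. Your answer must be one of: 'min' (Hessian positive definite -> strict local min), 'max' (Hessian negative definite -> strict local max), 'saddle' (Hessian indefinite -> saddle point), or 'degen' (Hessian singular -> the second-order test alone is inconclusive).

Compute the Hessian H = grad^2 f:
  H = [[3, 0], [0, 4]]
Verify stationarity: grad f(x*) = H x* + g = (0, 0).
Eigenvalues of H: 3, 4.
Both eigenvalues > 0, so H is positive definite -> x* is a strict local min.

min


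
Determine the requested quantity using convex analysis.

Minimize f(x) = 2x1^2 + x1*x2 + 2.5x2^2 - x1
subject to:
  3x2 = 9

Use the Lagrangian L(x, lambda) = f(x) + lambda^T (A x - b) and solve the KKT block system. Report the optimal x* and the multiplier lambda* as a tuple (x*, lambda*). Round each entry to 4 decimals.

Form the Lagrangian:
  L(x, lambda) = (1/2) x^T Q x + c^T x + lambda^T (A x - b)
Stationarity (grad_x L = 0): Q x + c + A^T lambda = 0.
Primal feasibility: A x = b.

This gives the KKT block system:
  [ Q   A^T ] [ x     ]   [-c ]
  [ A    0  ] [ lambda ] = [ b ]

Solving the linear system:
  x*      = (-0.5, 3)
  lambda* = (-4.8333)
  f(x*)   = 22

x* = (-0.5, 3), lambda* = (-4.8333)


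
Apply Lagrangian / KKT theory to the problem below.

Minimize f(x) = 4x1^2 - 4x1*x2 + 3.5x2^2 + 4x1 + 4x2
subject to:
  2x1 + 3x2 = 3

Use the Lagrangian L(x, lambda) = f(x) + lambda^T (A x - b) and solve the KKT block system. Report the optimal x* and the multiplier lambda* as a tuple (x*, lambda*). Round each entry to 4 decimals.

Form the Lagrangian:
  L(x, lambda) = (1/2) x^T Q x + c^T x + lambda^T (A x - b)
Stationarity (grad_x L = 0): Q x + c + A^T lambda = 0.
Primal feasibility: A x = b.

This gives the KKT block system:
  [ Q   A^T ] [ x     ]   [-c ]
  [ A    0  ] [ lambda ] = [ b ]

Solving the linear system:
  x*      = (0.4459, 0.7027)
  lambda* = (-2.3784)
  f(x*)   = 5.8649

x* = (0.4459, 0.7027), lambda* = (-2.3784)


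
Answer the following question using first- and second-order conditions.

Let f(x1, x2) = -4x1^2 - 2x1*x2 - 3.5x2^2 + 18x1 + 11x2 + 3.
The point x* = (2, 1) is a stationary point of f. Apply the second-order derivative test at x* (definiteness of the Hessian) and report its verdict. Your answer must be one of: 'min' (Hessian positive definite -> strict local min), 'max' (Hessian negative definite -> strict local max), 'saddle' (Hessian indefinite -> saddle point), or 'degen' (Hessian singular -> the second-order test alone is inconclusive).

Compute the Hessian H = grad^2 f:
  H = [[-8, -2], [-2, -7]]
Verify stationarity: grad f(x*) = H x* + g = (0, 0).
Eigenvalues of H: -9.5616, -5.4384.
Both eigenvalues < 0, so H is negative definite -> x* is a strict local max.

max


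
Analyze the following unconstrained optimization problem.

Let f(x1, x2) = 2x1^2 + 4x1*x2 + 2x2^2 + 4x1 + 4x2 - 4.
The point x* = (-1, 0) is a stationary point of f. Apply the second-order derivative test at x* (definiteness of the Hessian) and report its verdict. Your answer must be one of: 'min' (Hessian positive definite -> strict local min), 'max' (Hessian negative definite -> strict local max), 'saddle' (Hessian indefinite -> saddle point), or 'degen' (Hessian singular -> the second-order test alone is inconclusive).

Compute the Hessian H = grad^2 f:
  H = [[4, 4], [4, 4]]
Verify stationarity: grad f(x*) = H x* + g = (0, 0).
Eigenvalues of H: 0, 8.
H has a zero eigenvalue (singular; positive semidefinite but not definite), so H is neither positive definite, negative definite, nor indefinite. The second-order test alone is inconclusive -> degen.
(Indeed, f is constant along the null direction of H through x*, so x* is not a strict local extremum.)

degen


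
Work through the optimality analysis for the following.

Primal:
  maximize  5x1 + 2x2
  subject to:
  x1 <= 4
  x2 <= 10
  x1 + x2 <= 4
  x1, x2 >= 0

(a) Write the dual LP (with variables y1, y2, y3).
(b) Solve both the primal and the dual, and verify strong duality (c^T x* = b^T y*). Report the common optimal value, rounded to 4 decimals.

The standard primal-dual pair for 'max c^T x s.t. A x <= b, x >= 0' is:
  Dual:  min b^T y  s.t.  A^T y >= c,  y >= 0.

So the dual LP is:
  minimize  4y1 + 10y2 + 4y3
  subject to:
    y1 + y3 >= 5
    y2 + y3 >= 2
    y1, y2, y3 >= 0

Solving the primal: x* = (4, 0).
  primal value c^T x* = 20.
Solving the dual: y* = (3, 0, 2).
  dual value b^T y* = 20.
Strong duality: c^T x* = b^T y*. Confirmed.

20


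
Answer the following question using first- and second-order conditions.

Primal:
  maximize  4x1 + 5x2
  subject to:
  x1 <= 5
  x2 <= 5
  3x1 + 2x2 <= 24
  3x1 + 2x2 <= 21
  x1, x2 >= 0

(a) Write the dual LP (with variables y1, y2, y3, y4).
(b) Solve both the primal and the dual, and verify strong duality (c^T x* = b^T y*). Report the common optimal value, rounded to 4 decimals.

The standard primal-dual pair for 'max c^T x s.t. A x <= b, x >= 0' is:
  Dual:  min b^T y  s.t.  A^T y >= c,  y >= 0.

So the dual LP is:
  minimize  5y1 + 5y2 + 24y3 + 21y4
  subject to:
    y1 + 3y3 + 3y4 >= 4
    y2 + 2y3 + 2y4 >= 5
    y1, y2, y3, y4 >= 0

Solving the primal: x* = (3.6667, 5).
  primal value c^T x* = 39.6667.
Solving the dual: y* = (0, 2.3333, 0, 1.3333).
  dual value b^T y* = 39.6667.
Strong duality: c^T x* = b^T y*. Confirmed.

39.6667


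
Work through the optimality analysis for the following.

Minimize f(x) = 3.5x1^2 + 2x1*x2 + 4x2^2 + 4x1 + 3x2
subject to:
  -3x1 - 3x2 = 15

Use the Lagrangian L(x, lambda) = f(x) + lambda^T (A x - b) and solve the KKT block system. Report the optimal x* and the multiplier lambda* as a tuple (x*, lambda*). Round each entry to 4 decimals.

Form the Lagrangian:
  L(x, lambda) = (1/2) x^T Q x + c^T x + lambda^T (A x - b)
Stationarity (grad_x L = 0): Q x + c + A^T lambda = 0.
Primal feasibility: A x = b.

This gives the KKT block system:
  [ Q   A^T ] [ x     ]   [-c ]
  [ A    0  ] [ lambda ] = [ b ]

Solving the linear system:
  x*      = (-2.8182, -2.1818)
  lambda* = (-6.697)
  f(x*)   = 41.3182

x* = (-2.8182, -2.1818), lambda* = (-6.697)


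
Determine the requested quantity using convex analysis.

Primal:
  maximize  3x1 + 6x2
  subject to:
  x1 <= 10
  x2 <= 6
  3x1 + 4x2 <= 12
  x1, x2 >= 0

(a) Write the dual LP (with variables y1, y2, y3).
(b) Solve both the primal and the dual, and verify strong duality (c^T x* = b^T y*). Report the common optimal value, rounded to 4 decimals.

The standard primal-dual pair for 'max c^T x s.t. A x <= b, x >= 0' is:
  Dual:  min b^T y  s.t.  A^T y >= c,  y >= 0.

So the dual LP is:
  minimize  10y1 + 6y2 + 12y3
  subject to:
    y1 + 3y3 >= 3
    y2 + 4y3 >= 6
    y1, y2, y3 >= 0

Solving the primal: x* = (0, 3).
  primal value c^T x* = 18.
Solving the dual: y* = (0, 0, 1.5).
  dual value b^T y* = 18.
Strong duality: c^T x* = b^T y*. Confirmed.

18


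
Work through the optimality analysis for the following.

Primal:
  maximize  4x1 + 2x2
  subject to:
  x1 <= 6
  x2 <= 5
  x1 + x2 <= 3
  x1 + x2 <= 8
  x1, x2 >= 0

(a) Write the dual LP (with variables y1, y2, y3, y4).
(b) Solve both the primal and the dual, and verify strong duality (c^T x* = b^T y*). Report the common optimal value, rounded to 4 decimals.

The standard primal-dual pair for 'max c^T x s.t. A x <= b, x >= 0' is:
  Dual:  min b^T y  s.t.  A^T y >= c,  y >= 0.

So the dual LP is:
  minimize  6y1 + 5y2 + 3y3 + 8y4
  subject to:
    y1 + y3 + y4 >= 4
    y2 + y3 + y4 >= 2
    y1, y2, y3, y4 >= 0

Solving the primal: x* = (3, 0).
  primal value c^T x* = 12.
Solving the dual: y* = (0, 0, 4, 0).
  dual value b^T y* = 12.
Strong duality: c^T x* = b^T y*. Confirmed.

12


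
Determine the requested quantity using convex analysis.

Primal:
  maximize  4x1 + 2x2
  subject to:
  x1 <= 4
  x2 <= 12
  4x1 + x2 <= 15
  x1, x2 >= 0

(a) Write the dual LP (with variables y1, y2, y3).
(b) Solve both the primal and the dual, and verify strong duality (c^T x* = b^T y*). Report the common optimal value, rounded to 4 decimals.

The standard primal-dual pair for 'max c^T x s.t. A x <= b, x >= 0' is:
  Dual:  min b^T y  s.t.  A^T y >= c,  y >= 0.

So the dual LP is:
  minimize  4y1 + 12y2 + 15y3
  subject to:
    y1 + 4y3 >= 4
    y2 + y3 >= 2
    y1, y2, y3 >= 0

Solving the primal: x* = (0.75, 12).
  primal value c^T x* = 27.
Solving the dual: y* = (0, 1, 1).
  dual value b^T y* = 27.
Strong duality: c^T x* = b^T y*. Confirmed.

27


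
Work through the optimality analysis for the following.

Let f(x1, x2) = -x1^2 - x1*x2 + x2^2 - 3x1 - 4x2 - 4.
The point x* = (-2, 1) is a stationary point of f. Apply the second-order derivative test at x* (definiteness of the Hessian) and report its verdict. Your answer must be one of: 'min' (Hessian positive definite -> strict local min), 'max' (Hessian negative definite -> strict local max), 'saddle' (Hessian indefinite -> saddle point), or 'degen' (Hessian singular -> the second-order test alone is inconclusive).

Compute the Hessian H = grad^2 f:
  H = [[-2, -1], [-1, 2]]
Verify stationarity: grad f(x*) = H x* + g = (0, 0).
Eigenvalues of H: -2.2361, 2.2361.
Eigenvalues have mixed signs, so H is indefinite -> x* is a saddle point.

saddle


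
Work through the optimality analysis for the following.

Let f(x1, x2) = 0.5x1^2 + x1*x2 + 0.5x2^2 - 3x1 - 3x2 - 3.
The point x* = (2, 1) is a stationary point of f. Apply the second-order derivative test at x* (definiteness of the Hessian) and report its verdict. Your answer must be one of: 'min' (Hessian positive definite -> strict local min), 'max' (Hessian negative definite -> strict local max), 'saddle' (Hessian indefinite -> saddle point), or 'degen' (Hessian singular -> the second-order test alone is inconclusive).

Compute the Hessian H = grad^2 f:
  H = [[1, 1], [1, 1]]
Verify stationarity: grad f(x*) = H x* + g = (0, 0).
Eigenvalues of H: 0, 2.
H has a zero eigenvalue (singular; positive semidefinite but not definite), so H is neither positive definite, negative definite, nor indefinite. The second-order test alone is inconclusive -> degen.
(Indeed, f is constant along the null direction of H through x*, so x* is not a strict local extremum.)

degen


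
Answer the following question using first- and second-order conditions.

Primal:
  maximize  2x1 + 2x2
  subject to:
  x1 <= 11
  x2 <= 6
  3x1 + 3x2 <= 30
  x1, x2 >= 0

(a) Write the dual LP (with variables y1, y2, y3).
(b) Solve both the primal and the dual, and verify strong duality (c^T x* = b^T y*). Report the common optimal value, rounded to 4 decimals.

The standard primal-dual pair for 'max c^T x s.t. A x <= b, x >= 0' is:
  Dual:  min b^T y  s.t.  A^T y >= c,  y >= 0.

So the dual LP is:
  minimize  11y1 + 6y2 + 30y3
  subject to:
    y1 + 3y3 >= 2
    y2 + 3y3 >= 2
    y1, y2, y3 >= 0

Solving the primal: x* = (10, 0).
  primal value c^T x* = 20.
Solving the dual: y* = (0, 0, 0.6667).
  dual value b^T y* = 20.
Strong duality: c^T x* = b^T y*. Confirmed.

20


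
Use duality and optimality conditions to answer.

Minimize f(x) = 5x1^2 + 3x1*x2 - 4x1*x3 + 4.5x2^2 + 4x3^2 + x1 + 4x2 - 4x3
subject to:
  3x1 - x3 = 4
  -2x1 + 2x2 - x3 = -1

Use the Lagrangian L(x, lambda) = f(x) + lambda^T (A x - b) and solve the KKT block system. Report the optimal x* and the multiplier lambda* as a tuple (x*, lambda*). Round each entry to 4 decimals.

Form the Lagrangian:
  L(x, lambda) = (1/2) x^T Q x + c^T x + lambda^T (A x - b)
Stationarity (grad_x L = 0): Q x + c + A^T lambda = 0.
Primal feasibility: A x = b.

This gives the KKT block system:
  [ Q   A^T ] [ x     ]   [-c ]
  [ A    0  ] [ lambda ] = [ b ]

Solving the linear system:
  x*      = (1.1199, 0.2998, -0.6402)
  lambda* = (-8.5725, -5.029)
  f(x*)   = 17.0706

x* = (1.1199, 0.2998, -0.6402), lambda* = (-8.5725, -5.029)


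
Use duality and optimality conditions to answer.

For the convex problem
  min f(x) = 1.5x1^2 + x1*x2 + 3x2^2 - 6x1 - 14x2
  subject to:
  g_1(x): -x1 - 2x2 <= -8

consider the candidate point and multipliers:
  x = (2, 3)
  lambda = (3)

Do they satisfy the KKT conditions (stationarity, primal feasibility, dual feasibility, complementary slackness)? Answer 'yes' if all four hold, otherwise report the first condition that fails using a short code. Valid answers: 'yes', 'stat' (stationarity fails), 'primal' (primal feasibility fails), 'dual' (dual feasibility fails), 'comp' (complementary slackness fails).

Gradient of f: grad f(x) = Q x + c = (3, 6)
Constraint values g_i(x) = a_i^T x - b_i:
  g_1((2, 3)) = 0
Stationarity residual: grad f(x) + sum_i lambda_i a_i = (0, 0)
  -> stationarity OK
Primal feasibility (all g_i <= 0): OK
Dual feasibility (all lambda_i >= 0): OK
Complementary slackness (lambda_i * g_i(x) = 0 for all i): OK

Verdict: yes, KKT holds.

yes


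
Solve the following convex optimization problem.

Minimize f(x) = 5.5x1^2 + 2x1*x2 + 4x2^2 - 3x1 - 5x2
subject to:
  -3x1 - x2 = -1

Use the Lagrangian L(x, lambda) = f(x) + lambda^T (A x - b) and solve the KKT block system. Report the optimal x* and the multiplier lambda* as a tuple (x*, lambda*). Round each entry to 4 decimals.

Form the Lagrangian:
  L(x, lambda) = (1/2) x^T Q x + c^T x + lambda^T (A x - b)
Stationarity (grad_x L = 0): Q x + c + A^T lambda = 0.
Primal feasibility: A x = b.

This gives the KKT block system:
  [ Q   A^T ] [ x     ]   [-c ]
  [ A    0  ] [ lambda ] = [ b ]

Solving the linear system:
  x*      = (0.1408, 0.5775)
  lambda* = (-0.0986)
  f(x*)   = -1.7042

x* = (0.1408, 0.5775), lambda* = (-0.0986)


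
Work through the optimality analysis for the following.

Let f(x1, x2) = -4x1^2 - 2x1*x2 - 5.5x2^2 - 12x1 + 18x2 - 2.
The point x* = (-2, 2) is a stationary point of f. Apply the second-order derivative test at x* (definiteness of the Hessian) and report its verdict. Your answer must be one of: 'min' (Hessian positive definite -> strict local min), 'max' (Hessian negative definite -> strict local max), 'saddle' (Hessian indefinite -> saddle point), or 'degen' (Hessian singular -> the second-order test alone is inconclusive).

Compute the Hessian H = grad^2 f:
  H = [[-8, -2], [-2, -11]]
Verify stationarity: grad f(x*) = H x* + g = (0, 0).
Eigenvalues of H: -12, -7.
Both eigenvalues < 0, so H is negative definite -> x* is a strict local max.

max


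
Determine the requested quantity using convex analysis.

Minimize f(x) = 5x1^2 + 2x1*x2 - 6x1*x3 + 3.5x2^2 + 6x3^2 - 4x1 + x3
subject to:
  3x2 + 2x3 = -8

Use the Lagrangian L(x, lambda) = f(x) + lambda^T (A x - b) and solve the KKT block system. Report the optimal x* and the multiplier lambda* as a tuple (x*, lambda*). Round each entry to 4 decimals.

Form the Lagrangian:
  L(x, lambda) = (1/2) x^T Q x + c^T x + lambda^T (A x - b)
Stationarity (grad_x L = 0): Q x + c + A^T lambda = 0.
Primal feasibility: A x = b.

This gives the KKT block system:
  [ Q   A^T ] [ x     ]   [-c ]
  [ A    0  ] [ lambda ] = [ b ]

Solving the linear system:
  x*      = (0.4361, -2.2146, -0.6781)
  lambda* = (4.8767)
  f(x*)   = 18.2957

x* = (0.4361, -2.2146, -0.6781), lambda* = (4.8767)


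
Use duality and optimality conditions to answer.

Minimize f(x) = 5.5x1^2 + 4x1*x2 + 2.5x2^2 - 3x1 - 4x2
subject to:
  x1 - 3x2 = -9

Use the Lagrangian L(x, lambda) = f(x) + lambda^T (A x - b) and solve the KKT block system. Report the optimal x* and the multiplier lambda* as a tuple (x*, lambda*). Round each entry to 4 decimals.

Form the Lagrangian:
  L(x, lambda) = (1/2) x^T Q x + c^T x + lambda^T (A x - b)
Stationarity (grad_x L = 0): Q x + c + A^T lambda = 0.
Primal feasibility: A x = b.

This gives the KKT block system:
  [ Q   A^T ] [ x     ]   [-c ]
  [ A    0  ] [ lambda ] = [ b ]

Solving the linear system:
  x*      = (-0.8906, 2.7031)
  lambda* = (1.9844)
  f(x*)   = 4.8594

x* = (-0.8906, 2.7031), lambda* = (1.9844)


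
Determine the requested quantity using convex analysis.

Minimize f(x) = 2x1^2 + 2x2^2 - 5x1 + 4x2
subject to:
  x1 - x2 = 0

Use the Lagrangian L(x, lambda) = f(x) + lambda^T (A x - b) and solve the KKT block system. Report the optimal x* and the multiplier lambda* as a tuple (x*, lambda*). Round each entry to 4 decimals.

Form the Lagrangian:
  L(x, lambda) = (1/2) x^T Q x + c^T x + lambda^T (A x - b)
Stationarity (grad_x L = 0): Q x + c + A^T lambda = 0.
Primal feasibility: A x = b.

This gives the KKT block system:
  [ Q   A^T ] [ x     ]   [-c ]
  [ A    0  ] [ lambda ] = [ b ]

Solving the linear system:
  x*      = (0.125, 0.125)
  lambda* = (4.5)
  f(x*)   = -0.0625

x* = (0.125, 0.125), lambda* = (4.5)


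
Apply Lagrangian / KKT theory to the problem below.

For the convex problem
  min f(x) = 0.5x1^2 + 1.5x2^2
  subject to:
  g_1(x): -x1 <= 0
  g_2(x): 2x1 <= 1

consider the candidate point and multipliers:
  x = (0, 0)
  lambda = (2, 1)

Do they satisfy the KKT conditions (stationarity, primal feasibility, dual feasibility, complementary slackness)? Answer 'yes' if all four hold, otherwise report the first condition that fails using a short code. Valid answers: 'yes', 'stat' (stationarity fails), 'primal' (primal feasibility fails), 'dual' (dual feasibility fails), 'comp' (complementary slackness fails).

Gradient of f: grad f(x) = Q x + c = (0, 0)
Constraint values g_i(x) = a_i^T x - b_i:
  g_1((0, 0)) = 0
  g_2((0, 0)) = -1
Stationarity residual: grad f(x) + sum_i lambda_i a_i = (0, 0)
  -> stationarity OK
Primal feasibility (all g_i <= 0): OK
Dual feasibility (all lambda_i >= 0): OK
Complementary slackness (lambda_i * g_i(x) = 0 for all i): FAILS

Verdict: the first failing condition is complementary_slackness -> comp.

comp


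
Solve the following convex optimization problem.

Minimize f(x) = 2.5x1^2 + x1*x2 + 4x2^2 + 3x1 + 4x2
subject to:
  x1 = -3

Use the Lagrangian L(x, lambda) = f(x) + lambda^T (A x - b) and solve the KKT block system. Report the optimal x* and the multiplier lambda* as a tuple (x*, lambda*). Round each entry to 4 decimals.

Form the Lagrangian:
  L(x, lambda) = (1/2) x^T Q x + c^T x + lambda^T (A x - b)
Stationarity (grad_x L = 0): Q x + c + A^T lambda = 0.
Primal feasibility: A x = b.

This gives the KKT block system:
  [ Q   A^T ] [ x     ]   [-c ]
  [ A    0  ] [ lambda ] = [ b ]

Solving the linear system:
  x*      = (-3, -0.125)
  lambda* = (12.125)
  f(x*)   = 13.4375

x* = (-3, -0.125), lambda* = (12.125)


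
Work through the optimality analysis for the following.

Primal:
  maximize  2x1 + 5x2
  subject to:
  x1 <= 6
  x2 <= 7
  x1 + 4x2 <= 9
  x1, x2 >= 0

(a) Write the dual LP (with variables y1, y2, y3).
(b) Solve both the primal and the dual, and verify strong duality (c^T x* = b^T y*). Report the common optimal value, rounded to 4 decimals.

The standard primal-dual pair for 'max c^T x s.t. A x <= b, x >= 0' is:
  Dual:  min b^T y  s.t.  A^T y >= c,  y >= 0.

So the dual LP is:
  minimize  6y1 + 7y2 + 9y3
  subject to:
    y1 + y3 >= 2
    y2 + 4y3 >= 5
    y1, y2, y3 >= 0

Solving the primal: x* = (6, 0.75).
  primal value c^T x* = 15.75.
Solving the dual: y* = (0.75, 0, 1.25).
  dual value b^T y* = 15.75.
Strong duality: c^T x* = b^T y*. Confirmed.

15.75


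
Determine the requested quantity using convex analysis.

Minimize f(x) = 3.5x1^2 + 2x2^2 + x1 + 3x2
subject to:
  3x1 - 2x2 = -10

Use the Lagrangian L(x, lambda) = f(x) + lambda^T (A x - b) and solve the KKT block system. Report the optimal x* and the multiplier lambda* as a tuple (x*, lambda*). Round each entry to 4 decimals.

Form the Lagrangian:
  L(x, lambda) = (1/2) x^T Q x + c^T x + lambda^T (A x - b)
Stationarity (grad_x L = 0): Q x + c + A^T lambda = 0.
Primal feasibility: A x = b.

This gives the KKT block system:
  [ Q   A^T ] [ x     ]   [-c ]
  [ A    0  ] [ lambda ] = [ b ]

Solving the linear system:
  x*      = (-2.2188, 1.6719)
  lambda* = (4.8438)
  f(x*)   = 25.6172

x* = (-2.2188, 1.6719), lambda* = (4.8438)


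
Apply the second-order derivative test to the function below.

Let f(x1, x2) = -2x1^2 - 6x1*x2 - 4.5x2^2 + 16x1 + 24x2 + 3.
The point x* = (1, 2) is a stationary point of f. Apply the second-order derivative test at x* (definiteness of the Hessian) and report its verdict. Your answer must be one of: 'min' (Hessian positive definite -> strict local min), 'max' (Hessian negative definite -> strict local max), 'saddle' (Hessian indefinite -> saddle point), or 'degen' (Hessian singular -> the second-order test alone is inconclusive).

Compute the Hessian H = grad^2 f:
  H = [[-4, -6], [-6, -9]]
Verify stationarity: grad f(x*) = H x* + g = (0, 0).
Eigenvalues of H: -13, 0.
H has a zero eigenvalue (singular; negative semidefinite but not definite), so H is neither positive definite, negative definite, nor indefinite. The second-order test alone is inconclusive -> degen.
(Indeed, f is constant along the null direction of H through x*, so x* is not a strict local extremum.)

degen


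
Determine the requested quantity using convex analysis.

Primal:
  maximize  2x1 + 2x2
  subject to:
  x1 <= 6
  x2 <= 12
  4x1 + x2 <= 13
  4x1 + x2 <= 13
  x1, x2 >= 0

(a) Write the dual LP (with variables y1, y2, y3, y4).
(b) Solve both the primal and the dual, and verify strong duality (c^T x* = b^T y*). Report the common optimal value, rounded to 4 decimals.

The standard primal-dual pair for 'max c^T x s.t. A x <= b, x >= 0' is:
  Dual:  min b^T y  s.t.  A^T y >= c,  y >= 0.

So the dual LP is:
  minimize  6y1 + 12y2 + 13y3 + 13y4
  subject to:
    y1 + 4y3 + 4y4 >= 2
    y2 + y3 + y4 >= 2
    y1, y2, y3, y4 >= 0

Solving the primal: x* = (0.25, 12).
  primal value c^T x* = 24.5.
Solving the dual: y* = (0, 1.5, 0.5, 0).
  dual value b^T y* = 24.5.
Strong duality: c^T x* = b^T y*. Confirmed.

24.5


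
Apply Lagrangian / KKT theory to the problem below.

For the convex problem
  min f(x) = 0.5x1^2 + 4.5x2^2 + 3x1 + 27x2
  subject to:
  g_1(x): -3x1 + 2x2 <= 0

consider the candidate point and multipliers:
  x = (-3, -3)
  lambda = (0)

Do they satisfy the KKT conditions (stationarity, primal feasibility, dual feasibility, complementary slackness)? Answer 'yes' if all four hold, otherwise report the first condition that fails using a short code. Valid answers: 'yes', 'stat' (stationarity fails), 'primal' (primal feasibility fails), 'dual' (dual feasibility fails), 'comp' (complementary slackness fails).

Gradient of f: grad f(x) = Q x + c = (0, 0)
Constraint values g_i(x) = a_i^T x - b_i:
  g_1((-3, -3)) = 3
Stationarity residual: grad f(x) + sum_i lambda_i a_i = (0, 0)
  -> stationarity OK
Primal feasibility (all g_i <= 0): FAILS
Dual feasibility (all lambda_i >= 0): OK
Complementary slackness (lambda_i * g_i(x) = 0 for all i): OK

Verdict: the first failing condition is primal_feasibility -> primal.

primal


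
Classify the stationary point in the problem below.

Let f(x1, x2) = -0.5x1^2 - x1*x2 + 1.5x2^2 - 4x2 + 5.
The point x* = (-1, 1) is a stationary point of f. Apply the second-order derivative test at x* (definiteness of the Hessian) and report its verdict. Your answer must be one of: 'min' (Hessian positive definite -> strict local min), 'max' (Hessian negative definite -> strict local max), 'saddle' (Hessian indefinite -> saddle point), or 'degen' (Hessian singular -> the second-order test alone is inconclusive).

Compute the Hessian H = grad^2 f:
  H = [[-1, -1], [-1, 3]]
Verify stationarity: grad f(x*) = H x* + g = (0, 0).
Eigenvalues of H: -1.2361, 3.2361.
Eigenvalues have mixed signs, so H is indefinite -> x* is a saddle point.

saddle


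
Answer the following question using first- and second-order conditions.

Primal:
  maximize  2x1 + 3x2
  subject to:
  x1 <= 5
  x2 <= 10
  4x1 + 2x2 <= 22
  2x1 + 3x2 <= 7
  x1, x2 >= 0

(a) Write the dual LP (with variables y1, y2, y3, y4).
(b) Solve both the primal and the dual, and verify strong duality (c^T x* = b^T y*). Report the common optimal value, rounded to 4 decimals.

The standard primal-dual pair for 'max c^T x s.t. A x <= b, x >= 0' is:
  Dual:  min b^T y  s.t.  A^T y >= c,  y >= 0.

So the dual LP is:
  minimize  5y1 + 10y2 + 22y3 + 7y4
  subject to:
    y1 + 4y3 + 2y4 >= 2
    y2 + 2y3 + 3y4 >= 3
    y1, y2, y3, y4 >= 0

Solving the primal: x* = (3.5, 0).
  primal value c^T x* = 7.
Solving the dual: y* = (0, 0, 0, 1).
  dual value b^T y* = 7.
Strong duality: c^T x* = b^T y*. Confirmed.

7


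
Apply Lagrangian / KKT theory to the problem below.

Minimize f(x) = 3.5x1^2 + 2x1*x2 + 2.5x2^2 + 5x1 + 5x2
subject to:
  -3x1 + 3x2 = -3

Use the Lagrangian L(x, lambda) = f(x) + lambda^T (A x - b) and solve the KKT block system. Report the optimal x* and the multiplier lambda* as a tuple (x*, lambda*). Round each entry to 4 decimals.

Form the Lagrangian:
  L(x, lambda) = (1/2) x^T Q x + c^T x + lambda^T (A x - b)
Stationarity (grad_x L = 0): Q x + c + A^T lambda = 0.
Primal feasibility: A x = b.

This gives the KKT block system:
  [ Q   A^T ] [ x     ]   [-c ]
  [ A    0  ] [ lambda ] = [ b ]

Solving the linear system:
  x*      = (-0.1875, -1.1875)
  lambda* = (0.4375)
  f(x*)   = -2.7813

x* = (-0.1875, -1.1875), lambda* = (0.4375)
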